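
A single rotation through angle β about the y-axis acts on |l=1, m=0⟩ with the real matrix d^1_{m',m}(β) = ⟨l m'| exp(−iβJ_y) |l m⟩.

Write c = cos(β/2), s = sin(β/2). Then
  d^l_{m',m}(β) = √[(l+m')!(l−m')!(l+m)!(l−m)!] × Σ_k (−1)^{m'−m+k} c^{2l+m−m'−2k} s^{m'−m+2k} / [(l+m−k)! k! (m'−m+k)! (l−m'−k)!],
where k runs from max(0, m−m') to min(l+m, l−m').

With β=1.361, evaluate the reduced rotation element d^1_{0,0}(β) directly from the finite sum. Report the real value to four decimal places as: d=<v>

d=0.2083

d^1_{0,0}(β=1.361) via Wigner's sum:
c=cos(1.361/2)=0.777258, s=sin(1.361/2)=0.629182; N=√[1·1·1·1]=1.000000
The bounds max(0,m−m')=0 and min(l+m,l−m')=1 give 2 terms
  k=0: (−1)^0·1.0000/(1)·0.7773^2·0.6292^0 = +0.604130
  k=1: (−1)^1·1.0000/(1)·0.7773^0·0.6292^2 = -0.395870
d^1_{0,0}(1.361) = +0.604130 -0.395870 = +0.208261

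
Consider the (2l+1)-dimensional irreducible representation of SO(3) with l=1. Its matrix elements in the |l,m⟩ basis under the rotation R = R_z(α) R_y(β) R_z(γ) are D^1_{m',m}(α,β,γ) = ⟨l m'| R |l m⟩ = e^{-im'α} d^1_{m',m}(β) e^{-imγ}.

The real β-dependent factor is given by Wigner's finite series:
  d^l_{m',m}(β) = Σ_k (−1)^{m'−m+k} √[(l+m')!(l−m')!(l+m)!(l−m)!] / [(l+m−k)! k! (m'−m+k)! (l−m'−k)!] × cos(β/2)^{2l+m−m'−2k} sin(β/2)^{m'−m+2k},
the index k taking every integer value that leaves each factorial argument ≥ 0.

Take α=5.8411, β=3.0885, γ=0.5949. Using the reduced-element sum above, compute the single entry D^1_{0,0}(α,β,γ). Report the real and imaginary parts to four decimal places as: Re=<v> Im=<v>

Re=-0.9986 Im=0.0000

Split into d^1_{0,0}(β=3.0885) × two z-phases.
With c≡cos(β/2)=0.026543 and s≡sin(β/2)=0.999648, N=[1·1·1·1]^{1/2}=1.000000
k: max(0,(0)−(0))=0 … min(1+(0),1−(0))=1
  k=0: (−1)^0·1.0000/(1)·0.0265^2·0.9996^0 = +0.000705
  k=1: (−1)^1·1.0000/(1)·0.0265^0·0.9996^2 = -0.999295
d^1_{0,0}(3.0885) = +0.000705 -0.999295 = -0.998591
Attach z-rotation phases: D = e^{-i(0)(5.8411)}·(-0.998591)·e^{-i(0)(0.5949)} = -0.998591+0.000000i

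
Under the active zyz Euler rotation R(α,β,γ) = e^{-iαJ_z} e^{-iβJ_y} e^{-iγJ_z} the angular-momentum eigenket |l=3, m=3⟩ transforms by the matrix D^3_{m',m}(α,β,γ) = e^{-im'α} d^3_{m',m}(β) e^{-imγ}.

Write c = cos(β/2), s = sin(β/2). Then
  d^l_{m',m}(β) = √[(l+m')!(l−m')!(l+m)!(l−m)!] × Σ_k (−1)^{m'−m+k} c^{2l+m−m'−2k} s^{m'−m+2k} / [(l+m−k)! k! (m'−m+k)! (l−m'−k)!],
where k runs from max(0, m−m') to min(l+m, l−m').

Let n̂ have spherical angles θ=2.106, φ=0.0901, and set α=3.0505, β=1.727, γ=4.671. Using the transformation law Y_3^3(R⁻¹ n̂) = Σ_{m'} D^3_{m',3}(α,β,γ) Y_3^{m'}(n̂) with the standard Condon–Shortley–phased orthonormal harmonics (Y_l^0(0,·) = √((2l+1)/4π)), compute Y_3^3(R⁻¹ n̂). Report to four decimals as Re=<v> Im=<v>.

Re=0.0653 Im=0.0968

Need the full column D^3_{m',3} for m'=−3..3 at α=3.0505, β=1.727, γ=4.671.
cos(β/2)=0.649781, sin(β/2)=0.760121
d^3_{-3,3}: single k=6 term ⇒ +0.192885;  D = +0.028655+0.190744i
d^3_{-2,3}: single k=5 term ⇒ +0.403885;  D = -0.023420-0.403205i
d^3_{-1,3}: single k=4 term ⇒ +0.545898;  D = -0.018052+0.545600i
d^3_{0,3}: single k=3 term ⇒ +0.538846;  D = +0.066735-0.534698i
d^3_{1,3}: single k=2 term ⇒ +0.398914;  D = -0.085209+0.389708i
d^3_{2,3}: single k=1 term ⇒ +0.215672;  D = +0.065043-0.205630i
d^3_{3,3}: single k=0 term ⇒ +0.075267;  D = -0.029133+0.069400i
Y_3^{m'}(θ=2.106,φ=0.0901) and Σ D·Y over m':
  (+0.0287+0.1907i)·(+0.2559-0.0709i)  (-0.0234-0.4032i)·(-0.3794+0.0691i)  (-0.0181+0.5456i)·(+0.0832-0.0075i)  (+0.0667-0.5347i)·(+0.3234+0.0000i)  (-0.0852+0.3897i)·(-0.0832-0.0075i)  (+0.0650-0.2056i)·(-0.3794-0.0691i)  (-0.0291+0.0694i)·(-0.2559-0.0709i)
Y_3^3(R⁻¹ n̂) = +0.065302+0.096770i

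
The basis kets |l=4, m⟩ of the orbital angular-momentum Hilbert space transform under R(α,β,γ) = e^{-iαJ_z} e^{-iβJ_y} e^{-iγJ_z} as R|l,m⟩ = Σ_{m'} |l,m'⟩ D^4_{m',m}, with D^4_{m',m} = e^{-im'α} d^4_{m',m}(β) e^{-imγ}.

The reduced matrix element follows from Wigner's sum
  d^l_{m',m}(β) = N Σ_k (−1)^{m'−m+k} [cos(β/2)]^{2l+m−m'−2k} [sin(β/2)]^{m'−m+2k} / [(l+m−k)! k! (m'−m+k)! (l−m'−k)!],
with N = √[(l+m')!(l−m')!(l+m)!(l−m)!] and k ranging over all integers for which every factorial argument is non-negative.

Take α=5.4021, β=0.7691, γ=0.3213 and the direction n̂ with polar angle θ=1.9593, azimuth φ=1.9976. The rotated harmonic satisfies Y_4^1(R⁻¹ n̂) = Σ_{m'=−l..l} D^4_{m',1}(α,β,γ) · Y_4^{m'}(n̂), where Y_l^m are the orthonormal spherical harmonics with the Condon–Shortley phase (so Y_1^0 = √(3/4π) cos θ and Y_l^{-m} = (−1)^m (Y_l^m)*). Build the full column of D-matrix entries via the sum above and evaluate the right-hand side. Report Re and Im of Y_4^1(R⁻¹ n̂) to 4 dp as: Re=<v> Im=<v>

Need the full column D^4_{m',1} for m'=−4..4 at α=5.4021, β=0.7691, γ=0.3213.
cos(β/2)=0.926967, sin(β/2)=0.375142
d^4_{-4,1}: single k=5 term ⇒ +0.044286;  D = -0.033756+0.028667i
d^4_{-3,1}: k∈[4..5] ⇒ +0.193446 -0.019010 = +0.174436;  D = -0.171710-0.030721i
d^4_{-2,1}: k∈[3..5] ⇒ +0.511004 -0.125539 +0.004112 = +0.389577;  D = -0.191091-0.339492i
d^4_{-1,1}: k∈[2..5] ⇒ +0.892849 -0.438694 +0.035925 -0.000392 = +0.489687;  D = +0.176353-0.456830i
d^4_{0,1}: k∈[1..4] ⇒ +0.986647 -0.969562 +0.158796 -0.004335 = +0.171546;  D = +0.162767-0.054174i
d^4_{1,1}: k∈[0..3] ⇒ +0.545149 -1.339274 +0.438694 -0.023950 = -0.379380;  D = -0.321475-0.201452i
d^4_{2,1}: k∈[0..2] ⇒ -0.936015 +0.766506 -0.083693 = -0.253202;  D = -0.032805-0.251068i
d^4_{3,1}: k∈[0..1] ⇒ +0.708677 -0.193446 = +0.515231;  D = -0.351638+0.376581i
d^4_{4,1}: single k=0 term ⇒ -0.270398;  D = +0.269888+0.016605i
Y_4^{m'}(θ=1.9593,φ=1.9976) and Σ D·Y over m':
  (-0.0338+0.0287i)·(-0.0442-0.3216i)  (-0.1717-0.0307i)·(-0.3601-0.1076i)  (-0.1911-0.3395i)·(-0.0008+0.0010i)  (+0.1764-0.4568i)·(-0.1370-0.3013i)  (+0.1628-0.0542i)·(-0.0618+0.0000i)  (-0.3215-0.2015i)·(+0.1370-0.3013i)  (-0.0328-0.2511i)·(-0.0008-0.0010i)  (-0.3516+0.3766i)·(+0.3601-0.1076i)  (+0.2699+0.0166i)·(-0.0442+0.3216i)
Y_4^1(R⁻¹ n̂) = -0.310438+0.381051i

Re=-0.3104 Im=0.3811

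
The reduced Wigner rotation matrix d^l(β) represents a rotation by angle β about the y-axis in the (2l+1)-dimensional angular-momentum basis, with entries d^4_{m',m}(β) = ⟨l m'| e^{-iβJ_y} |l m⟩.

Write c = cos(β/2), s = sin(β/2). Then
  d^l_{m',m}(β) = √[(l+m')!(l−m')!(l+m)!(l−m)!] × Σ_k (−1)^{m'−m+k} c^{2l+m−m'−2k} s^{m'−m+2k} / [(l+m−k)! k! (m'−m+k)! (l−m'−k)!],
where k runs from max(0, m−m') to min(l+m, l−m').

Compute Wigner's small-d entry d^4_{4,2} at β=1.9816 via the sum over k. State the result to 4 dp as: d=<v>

d=0.1003

d^4_{4,2}(β=1.9816) via Wigner's sum:
c=cos(1.9816/2)=0.548021, s=sin(1.9816/2)=0.836465; N=√[40320·1·720·2]=7619.763776
k∈{0} keeps every argument non-negative
  k=0: (−1)^2·7619.7638/(1440)·0.5480^6·0.8365^2 = +0.100290
d^4_{4,2}(1.9816) = +0.100290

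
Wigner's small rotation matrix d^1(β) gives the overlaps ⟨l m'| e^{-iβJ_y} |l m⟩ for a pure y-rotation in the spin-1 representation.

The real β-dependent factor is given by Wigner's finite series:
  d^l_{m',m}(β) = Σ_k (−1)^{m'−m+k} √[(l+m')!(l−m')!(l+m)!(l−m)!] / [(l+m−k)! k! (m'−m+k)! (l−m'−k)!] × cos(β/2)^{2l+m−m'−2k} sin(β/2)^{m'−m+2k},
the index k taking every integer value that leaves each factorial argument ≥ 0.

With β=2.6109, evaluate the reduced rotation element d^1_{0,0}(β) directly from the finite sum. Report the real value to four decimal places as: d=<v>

d=-0.8625

d^1_{0,0}(β=2.6109) via Wigner's sum:
c=cos(2.6109/2)=0.262243, s=sin(2.6109/2)=0.965002; N=√[1·1·1·1]=1.000000
k: max(0,(0)−(0))=0 … min(1+(0),1−(0))=1
  k=0: (−1)^0·1.0000/(1)·0.2622^2·0.9650^0 = +0.068772
  k=1: (−1)^1·1.0000/(1)·0.2622^0·0.9650^2 = -0.931228
d^1_{0,0}(2.6109) = +0.068772 -0.931228 = -0.862457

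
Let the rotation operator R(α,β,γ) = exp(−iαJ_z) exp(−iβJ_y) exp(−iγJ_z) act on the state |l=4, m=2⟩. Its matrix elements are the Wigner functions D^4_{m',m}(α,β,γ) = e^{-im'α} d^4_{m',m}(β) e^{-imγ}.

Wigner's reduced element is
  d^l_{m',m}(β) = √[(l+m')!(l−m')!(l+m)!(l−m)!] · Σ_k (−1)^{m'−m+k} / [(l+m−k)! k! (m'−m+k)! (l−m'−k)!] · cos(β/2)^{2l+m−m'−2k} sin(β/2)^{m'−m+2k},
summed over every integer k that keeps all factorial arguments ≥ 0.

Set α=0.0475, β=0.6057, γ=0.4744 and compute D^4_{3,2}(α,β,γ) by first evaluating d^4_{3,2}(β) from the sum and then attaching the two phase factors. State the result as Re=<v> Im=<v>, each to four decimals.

Re=-0.2627 Im=0.5053

First d^4_{3,2}(β=0.6057), then the phase factors e^{-i(3)α} and e^{-i(2)γ}:
With c≡cos(β/2)=0.954490 and s≡sin(β/2)=0.298242, N=[5040·1·720·2]^{1/2}=2693.993318
k: max(0,(2)−(3))=0 … min(4+(2),4−(3))=1
  k=0: (−1)^1·2693.9933/(720)·0.9545^7·0.2982^1 = -0.805440
  k=1: (−1)^2·2693.9933/(240)·0.9545^5·0.2982^3 = +0.235911
d^4_{3,2}(0.6057) = -0.805440 +0.235911 = -0.569529
Phases: e^{-i·(3)·0.0475}=+0.989864-0.142018i, e^{-i·(2)·0.4744}=+0.582659-0.812717i ⇒ D=-0.262742+0.505302i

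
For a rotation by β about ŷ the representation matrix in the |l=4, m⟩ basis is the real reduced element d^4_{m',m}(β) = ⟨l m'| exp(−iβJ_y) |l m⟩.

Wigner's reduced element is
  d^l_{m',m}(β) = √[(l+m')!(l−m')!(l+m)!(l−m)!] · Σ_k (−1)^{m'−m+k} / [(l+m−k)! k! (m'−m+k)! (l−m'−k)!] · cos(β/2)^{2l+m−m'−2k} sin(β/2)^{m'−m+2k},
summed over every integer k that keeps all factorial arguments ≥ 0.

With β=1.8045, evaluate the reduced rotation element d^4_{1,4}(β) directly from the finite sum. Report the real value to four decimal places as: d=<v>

d=0.3309

d^4_{1,4}(β=1.8045) via Wigner's sum:
With c≡cos(β/2)=0.619846 and s≡sin(β/2)=0.784724, N=[120·6·40320·1]^{1/2}=5387.986637
k: max(0,(4)−(1))=3 … min(4+(4),4−(1))=3
  k=3: (−1)^0·5387.9866/(720)·0.6198^5·0.7847^3 = +0.330874
d^4_{1,4}(1.8045) = +0.330874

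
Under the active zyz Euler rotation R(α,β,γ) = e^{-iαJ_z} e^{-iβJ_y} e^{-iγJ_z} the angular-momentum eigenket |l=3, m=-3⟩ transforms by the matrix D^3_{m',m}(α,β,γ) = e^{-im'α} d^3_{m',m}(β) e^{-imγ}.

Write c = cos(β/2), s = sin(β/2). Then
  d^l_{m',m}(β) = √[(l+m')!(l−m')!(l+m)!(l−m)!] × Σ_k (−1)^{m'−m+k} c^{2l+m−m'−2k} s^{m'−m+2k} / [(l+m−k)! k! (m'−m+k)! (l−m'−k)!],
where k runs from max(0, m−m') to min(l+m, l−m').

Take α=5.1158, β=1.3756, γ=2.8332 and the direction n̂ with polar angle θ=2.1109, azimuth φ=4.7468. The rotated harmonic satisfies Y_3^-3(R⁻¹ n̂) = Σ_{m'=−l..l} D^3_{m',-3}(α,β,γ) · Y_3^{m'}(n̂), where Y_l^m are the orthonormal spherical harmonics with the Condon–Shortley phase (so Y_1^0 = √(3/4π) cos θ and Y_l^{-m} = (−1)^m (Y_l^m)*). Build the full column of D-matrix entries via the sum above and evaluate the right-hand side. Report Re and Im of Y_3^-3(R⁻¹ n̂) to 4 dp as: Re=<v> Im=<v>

Need the full column D^3_{m',-3} for m'=−3..3 at α=5.1158, β=1.3756, γ=2.8332.
cos(β/2)=0.772645, sin(β/2)=0.634839
d^3_{-3,-3}: single k=0 term ⇒ +0.212754;  D = +0.059829-0.204169i
d^3_{-2,-3}: single k=0 term ⇒ -0.428191;  D = -0.425196+0.050561i
d^3_{-1,-3}: single k=0 term ⇒ +0.556278;  D = +0.277256+0.482259i
d^3_{0,-3}: single k=0 term ⇒ -0.527770;  D = +0.317555-0.421545i
d^3_{1,-3}: single k=0 term ⇒ +0.375543;  D = -0.364581-0.090072i
d^3_{2,-3}: single k=0 term ⇒ -0.195152;  D = +0.031323+0.192622i
d^3_{3,-3}: single k=0 term ⇒ +0.065461;  D = +0.055301-0.035027i
Y_3^{m'}(θ=2.1109,φ=4.7468) and Σ D·Y over m':
  (+0.0598-0.2042i)·(-0.0271-0.2618i)  (-0.4252+0.0506i)·(+0.3857-0.0266i)  (+0.2773+0.4823i)·(+0.0031+0.0892i)  (+0.3176-0.4215i)·(+0.3220+0.0000i)  (-0.3646-0.0901i)·(-0.0031+0.0892i)  (+0.0313+0.1926i)·(+0.3857+0.0266i)  (+0.0553-0.0350i)·(+0.0271-0.2618i)
Y_3^-3(R⁻¹ n̂) = -0.149201-0.061397i

Re=-0.1492 Im=-0.0614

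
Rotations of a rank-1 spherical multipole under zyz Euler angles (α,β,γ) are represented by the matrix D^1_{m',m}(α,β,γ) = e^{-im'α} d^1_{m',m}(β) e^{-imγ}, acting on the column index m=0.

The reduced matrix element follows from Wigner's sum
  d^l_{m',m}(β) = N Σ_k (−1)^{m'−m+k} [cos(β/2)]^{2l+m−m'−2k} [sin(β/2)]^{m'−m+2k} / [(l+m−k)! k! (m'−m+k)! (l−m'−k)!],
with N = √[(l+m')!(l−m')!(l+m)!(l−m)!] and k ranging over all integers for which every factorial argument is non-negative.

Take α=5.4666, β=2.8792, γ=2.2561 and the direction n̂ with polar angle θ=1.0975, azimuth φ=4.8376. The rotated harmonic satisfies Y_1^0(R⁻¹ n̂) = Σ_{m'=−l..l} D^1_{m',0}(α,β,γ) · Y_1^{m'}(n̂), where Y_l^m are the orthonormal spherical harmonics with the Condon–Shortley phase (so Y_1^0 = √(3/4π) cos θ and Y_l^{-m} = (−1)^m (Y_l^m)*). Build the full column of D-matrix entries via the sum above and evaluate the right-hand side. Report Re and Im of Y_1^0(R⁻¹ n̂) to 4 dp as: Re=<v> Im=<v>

Re=-0.1239 Im=0.0000

Need the full column D^1_{m',0} for m'=−1..1 at α=5.4666, β=2.8792, γ=2.2561.
cos(β/2)=0.130820, sin(β/2)=0.991406
d^1_{-1,0}: single k=1 term ⇒ +0.183418;  D = +0.125589-0.133677i
d^1_{0,0}: k∈[0..1] ⇒ +0.017114 -0.982886 = -0.965772;  D = -0.965772+0.000000i
d^1_{1,0}: single k=0 term ⇒ -0.183418;  D = -0.125589-0.133677i
Y_1^{m'}(θ=1.0975,φ=4.8376) and Σ D·Y over m':
  (+0.1256-0.1337i)·(+0.0384+0.3051i)  (-0.9658+0.0000i)·(+0.2227+0.0000i)  (-0.1256-0.1337i)·(-0.0384+0.3051i)
Y_1^0(R⁻¹ n̂) = -0.123875+0.000000i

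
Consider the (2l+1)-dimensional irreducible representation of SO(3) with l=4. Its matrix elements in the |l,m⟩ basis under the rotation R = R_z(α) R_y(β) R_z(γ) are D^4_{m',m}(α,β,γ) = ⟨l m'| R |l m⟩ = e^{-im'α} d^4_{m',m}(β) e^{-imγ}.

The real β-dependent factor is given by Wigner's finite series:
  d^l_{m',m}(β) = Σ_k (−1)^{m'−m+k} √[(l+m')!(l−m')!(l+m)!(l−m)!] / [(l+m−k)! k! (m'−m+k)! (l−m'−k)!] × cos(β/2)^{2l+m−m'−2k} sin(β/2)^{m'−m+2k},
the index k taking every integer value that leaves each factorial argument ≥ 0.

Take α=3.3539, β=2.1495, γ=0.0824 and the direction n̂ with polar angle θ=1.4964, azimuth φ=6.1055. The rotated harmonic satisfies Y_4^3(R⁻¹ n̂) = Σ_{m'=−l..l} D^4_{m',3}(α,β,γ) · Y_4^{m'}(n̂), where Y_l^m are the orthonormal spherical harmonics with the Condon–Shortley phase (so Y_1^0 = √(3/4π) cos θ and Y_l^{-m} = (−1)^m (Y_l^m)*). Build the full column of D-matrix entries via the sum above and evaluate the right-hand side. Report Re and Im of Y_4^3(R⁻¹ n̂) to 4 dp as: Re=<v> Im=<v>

Need the full column D^4_{m',3} for m'=−4..4 at α=3.3539, β=2.1495, γ=0.0824.
cos(β/2)=0.475952, sin(β/2)=0.879471
d^4_{-4,3}: single k=7 term ⇒ +0.547847;  D = +0.451529+0.310255i
d^4_{-3,3}: k∈[6..7] ⇒ +0.733760 -0.357909 = +0.375851;  D = -0.347668-0.142798i
d^4_{-2,3}: k∈[5..6] ⇒ +0.636771 -0.724734 = -0.087963;  D = -0.086582-0.015524i
d^4_{-1,3}: k∈[4..5] ⇒ +0.406124 -0.832006 = -0.425882;  D = +0.425623-0.014857i
d^4_{0,3}: k∈[3..4] ⇒ +0.196583 -0.671215 = -0.474633;  D = -0.460205+0.116138i
d^4_{1,3}: k∈[2..3] ⇒ +0.071366 -0.406124 = -0.334758;  D = +0.300034-0.148467i
d^4_{2,3}: k∈[1..2] ⇒ +0.018207 -0.186495 = -0.168288;  D = -0.131718+0.104744i
d^4_{3,3}: k∈[0..1] ⇒ +0.002633 -0.062939 = -0.060306;  D = +0.038232-0.046638i
d^4_{4,3}: single k=0 term ⇒ -0.013763;  D = -0.006287+0.012243i
Y_4^{m'}(θ=1.4964,φ=6.1055) and Σ D·Y over m':
  (+0.4515+0.3103i)·(+0.3317+0.2855i)  (-0.3477-0.1428i)·(+0.0795+0.0469i)  (-0.0866-0.0155i)·(-0.2998-0.1113i)  (+0.4256-0.0149i)·(-0.1022-0.0184i)  (-0.4602+0.1161i)·(+0.2999+0.0000i)  (+0.3000-0.1485i)·(+0.1022-0.0184i)  (-0.1317+0.1047i)·(-0.2998+0.1113i)  (+0.0382-0.0466i)·(-0.0795+0.0469i)  (-0.0063+0.0122i)·(+0.3317-0.2855i)
Y_4^3(R⁻¹ n̂) = -0.060987+0.191625i

Re=-0.0610 Im=0.1916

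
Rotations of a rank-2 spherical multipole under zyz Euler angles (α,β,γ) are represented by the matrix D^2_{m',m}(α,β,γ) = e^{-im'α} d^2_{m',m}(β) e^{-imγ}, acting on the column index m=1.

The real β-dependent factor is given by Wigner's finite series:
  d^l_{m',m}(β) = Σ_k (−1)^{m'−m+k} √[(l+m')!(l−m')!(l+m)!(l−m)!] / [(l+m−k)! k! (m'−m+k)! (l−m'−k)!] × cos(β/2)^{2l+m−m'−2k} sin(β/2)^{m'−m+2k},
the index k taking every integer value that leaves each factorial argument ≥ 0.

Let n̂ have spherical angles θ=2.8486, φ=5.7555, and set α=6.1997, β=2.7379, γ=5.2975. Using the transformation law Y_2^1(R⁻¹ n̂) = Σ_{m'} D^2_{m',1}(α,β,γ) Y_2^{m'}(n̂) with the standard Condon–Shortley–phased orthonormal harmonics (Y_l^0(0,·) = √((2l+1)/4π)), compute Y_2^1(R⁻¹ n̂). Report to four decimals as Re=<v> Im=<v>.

Need the full column D^2_{m',1} for m'=−2..2 at α=6.1997, β=2.7379, γ=5.2975.
cos(β/2)=0.200479, sin(β/2)=0.979698
d^2_{-2,1}: single k=3 term ⇒ +0.377029;  D = +0.257571+0.275332i
d^2_{-1,1}: k∈[2..3] ⇒ +0.115729 -0.921232 = -0.805503;  D = -0.499320-0.632072i
d^2_{0,1}: k∈[1..2] ⇒ +0.019336 -0.461764 = -0.442428;  D = -0.244349-0.368830i
d^2_{1,1}: k∈[0..1] ⇒ +0.001615 -0.115729 = -0.114113;  D = -0.054872-0.100055i
d^2_{2,1}: single k=0 term ⇒ -0.015788;  D = -0.006411-0.014428i
Y_2^{m'}(θ=2.8486,φ=5.7555) and Σ D·Y over m':
  (+0.2576+0.2753i)·(+0.0159+0.0280i)  (-0.4993-0.6321i)·(-0.1846-0.1076i)  (-0.2443-0.3688i)·(+0.5519+0.0000i)  (-0.0549-0.1001i)·(+0.1846-0.1076i)  (-0.0064-0.0144i)·(+0.0159-0.0280i)
Y_2^1(R⁻¹ n̂) = -0.135704-0.034197i

Re=-0.1357 Im=-0.0342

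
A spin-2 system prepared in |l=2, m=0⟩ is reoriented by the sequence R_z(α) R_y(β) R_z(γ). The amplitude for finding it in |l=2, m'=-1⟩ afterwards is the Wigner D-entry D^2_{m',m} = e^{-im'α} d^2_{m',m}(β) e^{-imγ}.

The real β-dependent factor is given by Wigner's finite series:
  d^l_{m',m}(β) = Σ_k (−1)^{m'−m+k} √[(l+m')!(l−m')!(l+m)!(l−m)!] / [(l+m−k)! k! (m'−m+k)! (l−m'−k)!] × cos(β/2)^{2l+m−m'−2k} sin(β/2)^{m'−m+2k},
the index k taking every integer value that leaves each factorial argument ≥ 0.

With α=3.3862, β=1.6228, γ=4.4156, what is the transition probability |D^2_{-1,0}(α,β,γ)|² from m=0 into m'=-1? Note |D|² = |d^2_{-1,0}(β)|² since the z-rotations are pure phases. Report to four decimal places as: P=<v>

P=0.0040

Split into d^2_{-1,0}(β=1.6228) × two z-phases.
Half-angle: c=0.688484, s=0.725252. N=√(1·6·2·2)=4.898979
Admissible k: 1..2 (factorial args all ≥0)
  k=1: (−1)^0·4.8990/(2)·0.6885^3·0.7253^1 = +0.579756
  k=2: (−1)^1·4.8990/(2)·0.6885^1·0.7253^3 = -0.643333
d^2_{-1,0}(1.6228) = +0.579756 -0.643333 = -0.063576
|D^2_{-1,0}|² = |d^2_{-1,0}(β)|² = (-0.063576)² = 0.004042 (the z-rotation phases have unit modulus)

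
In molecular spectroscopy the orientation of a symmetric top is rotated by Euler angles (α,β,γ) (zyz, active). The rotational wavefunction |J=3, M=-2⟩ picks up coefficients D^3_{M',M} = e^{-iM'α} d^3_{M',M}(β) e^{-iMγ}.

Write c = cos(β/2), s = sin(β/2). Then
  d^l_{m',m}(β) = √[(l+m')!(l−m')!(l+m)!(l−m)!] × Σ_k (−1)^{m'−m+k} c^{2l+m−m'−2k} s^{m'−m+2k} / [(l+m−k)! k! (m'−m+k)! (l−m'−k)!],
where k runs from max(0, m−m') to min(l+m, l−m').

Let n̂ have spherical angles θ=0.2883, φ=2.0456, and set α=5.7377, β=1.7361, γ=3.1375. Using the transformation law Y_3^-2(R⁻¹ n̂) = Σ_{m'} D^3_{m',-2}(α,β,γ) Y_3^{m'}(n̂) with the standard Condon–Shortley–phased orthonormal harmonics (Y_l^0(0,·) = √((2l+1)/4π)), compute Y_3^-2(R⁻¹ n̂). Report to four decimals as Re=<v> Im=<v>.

Need the full column D^3_{m',-2} for m'=−3..3 at α=5.7377, β=1.7361, γ=3.1375.
cos(β/2)=0.646316, sin(β/2)=0.763070
d^3_{-3,-2}: single k=1 term ⇒ +0.210797;  D = -0.015552-0.210222i
d^3_{-2,-2}: k∈[0..1] ⇒ +0.072890 -0.508017 = -0.435126;  D = -0.197699+0.387621i
d^3_{-1,-2}: k∈[0..1] ⇒ -0.272137 +0.758678 = +0.486541;  D = +0.413852-0.255829i
d^3_{0,-2}: k∈[0..1] ⇒ +0.556504 -0.775725 = -0.219221;  D = -0.219213+0.001794i
d^3_{1,-2}: k∈[0..1] ⇒ -0.758678 +0.528770 = -0.229908;  D = -0.197512-0.117671i
d^3_{2,-2}: k∈[0..1] ⇒ +0.708137 -0.197418 = +0.510719;  D = +0.239461+0.451101i
d^3_{3,-2}: single k=0 term ⇒ -0.409584;  D = +0.023528-0.408907i
Y_3^{m'}(θ=0.2883,φ=2.0456) and Σ D·Y over m':
  (-0.0156-0.2102i)·(+0.0095+0.0014i)  (-0.1977+0.3876i)·(-0.0461+0.0644i)  (+0.4139-0.2558i)·(-0.1511-0.2939i)  (-0.2192+0.0018i)·(+0.5709+0.0000i)  (-0.1975-0.1177i)·(+0.1511-0.2939i)  (+0.2395+0.4511i)·(-0.0461-0.0644i)  (+0.0235-0.4089i)·(-0.0095+0.0014i)
Y_3^-2(R⁻¹ n̂) = -0.324603-0.106605i

Re=-0.3246 Im=-0.1066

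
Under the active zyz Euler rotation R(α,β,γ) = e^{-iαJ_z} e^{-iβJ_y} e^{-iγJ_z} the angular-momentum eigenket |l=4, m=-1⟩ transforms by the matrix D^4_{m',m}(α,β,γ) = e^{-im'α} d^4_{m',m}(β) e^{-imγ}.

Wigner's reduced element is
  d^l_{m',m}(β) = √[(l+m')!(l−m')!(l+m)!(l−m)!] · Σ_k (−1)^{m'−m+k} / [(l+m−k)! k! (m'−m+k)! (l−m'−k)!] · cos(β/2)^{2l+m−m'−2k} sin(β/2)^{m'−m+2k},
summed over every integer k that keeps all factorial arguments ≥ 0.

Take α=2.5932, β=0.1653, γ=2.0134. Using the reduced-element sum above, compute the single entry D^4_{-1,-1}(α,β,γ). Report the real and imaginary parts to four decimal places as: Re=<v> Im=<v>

D^4_{-1,-1}(2.5932,0.1653,2.0134) = e^{-i·-1·2.5932}·d^4_{-1,-1}(0.1653)·e^{-i·-1·2.0134}. Compute d first:
Half-angle: c=0.996586, s=0.082556. N=√(6·120·6·120)=720.000000
k: max(0,(-1)−(-1))=0 … min(4+(-1),4−(-1))=3
  k=0: (−1)^0·720.0000/(720)·0.9966^8·0.0826^0 = +0.973016
  k=1: (−1)^1·720.0000/(48)·0.9966^6·0.0826^2 = -0.100156
  k=2: (−1)^2·720.0000/(24)·0.9966^4·0.0826^4 = +0.001375
  k=3: (−1)^3·720.0000/(72)·0.9966^2·0.0826^6 = -0.000003
d^4_{-1,-1}(0.1653) = +0.973016 -0.100156 +0.001375 -0.000003 = +0.874231
D = (-0.853364+0.521316i)·(+0.874231)·(-0.428294+0.903640i) = -0.092312-0.869343i

Re=-0.0923 Im=-0.8693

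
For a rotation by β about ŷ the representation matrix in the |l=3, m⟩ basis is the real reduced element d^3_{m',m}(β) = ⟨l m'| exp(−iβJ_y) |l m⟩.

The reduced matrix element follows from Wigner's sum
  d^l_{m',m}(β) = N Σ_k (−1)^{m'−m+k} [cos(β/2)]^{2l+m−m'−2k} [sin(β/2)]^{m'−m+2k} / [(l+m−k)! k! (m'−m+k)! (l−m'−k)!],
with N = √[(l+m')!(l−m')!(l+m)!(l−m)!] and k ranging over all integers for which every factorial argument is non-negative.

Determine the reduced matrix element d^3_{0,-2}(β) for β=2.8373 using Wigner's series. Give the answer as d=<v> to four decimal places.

d=-0.1173

d^3_{0,-2}(β=2.8373) via Wigner's sum:
c=cos(2.8373/2)=0.151560, s=sin(2.8373/2)=0.988448; N=√[6·6·1·120]=65.726707
k: max(0,(-2)−(0))=0 … min(3+(-2),3−(0))=1
  k=0: (−1)^2·65.7267/(12)·0.1516^4·0.9884^2 = +0.002824
  k=1: (−1)^3·65.7267/(12)·0.1516^2·0.9884^4 = -0.120101
d^3_{0,-2}(2.8373) = +0.002824 -0.120101 = -0.117277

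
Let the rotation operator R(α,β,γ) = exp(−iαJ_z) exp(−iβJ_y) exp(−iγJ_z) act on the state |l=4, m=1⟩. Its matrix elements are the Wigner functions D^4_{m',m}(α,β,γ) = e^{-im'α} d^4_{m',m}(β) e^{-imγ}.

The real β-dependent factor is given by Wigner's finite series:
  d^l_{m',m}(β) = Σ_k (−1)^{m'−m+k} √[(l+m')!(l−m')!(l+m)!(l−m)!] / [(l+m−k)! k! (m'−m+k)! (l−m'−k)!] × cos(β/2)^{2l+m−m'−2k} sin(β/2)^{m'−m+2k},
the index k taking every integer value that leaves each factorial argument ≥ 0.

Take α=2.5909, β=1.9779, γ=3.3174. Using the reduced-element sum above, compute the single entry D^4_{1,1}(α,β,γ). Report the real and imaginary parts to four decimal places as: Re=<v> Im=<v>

Re=0.0243 Im=0.0095

First d^4_{1,1}(β=1.9779), then the phase factors e^{-i(1)α} and e^{-i(1)γ}:
With c≡cos(β/2)=0.549567 and s≡sin(β/2)=0.835449, N=[120·6·120·6]^{1/2}=720.000000
The bounds max(0,m−m')=0 and min(l+m,l−m')=3 give 4 terms
  k=0: (−1)^0·720.0000/(720)·0.5496^8·0.8354^0 = +0.008321
  k=1: (−1)^1·720.0000/(48)·0.5496^6·0.8354^2 = -0.288441
  k=2: (−1)^2·720.0000/(24)·0.5496^4·0.8354^4 = +1.333170
  k=3: (−1)^3·720.0000/(72)·0.5496^2·0.8354^6 = -1.026982
d^4_{1,1}(1.9779) = +0.008321 -0.288441 +1.333170 -1.026982 = +0.026068
Phases: e^{-i·(1)·2.5909}=-0.852162-0.523278i, e^{-i·(1)·3.3174}=-0.984586+0.174903i ⇒ D=+0.024258+0.009545i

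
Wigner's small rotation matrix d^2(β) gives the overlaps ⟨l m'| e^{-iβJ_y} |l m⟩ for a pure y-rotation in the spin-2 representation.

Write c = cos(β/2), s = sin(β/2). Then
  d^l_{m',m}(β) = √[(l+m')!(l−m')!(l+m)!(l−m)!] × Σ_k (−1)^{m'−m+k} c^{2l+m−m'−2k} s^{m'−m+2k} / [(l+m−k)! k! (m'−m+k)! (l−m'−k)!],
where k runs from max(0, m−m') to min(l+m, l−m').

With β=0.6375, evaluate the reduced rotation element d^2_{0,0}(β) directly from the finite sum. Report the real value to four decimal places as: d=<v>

d=0.4686

d^2_{0,0}(β=0.6375) via Wigner's sum:
With c≡cos(β/2)=0.949628 and s≡sin(β/2)=0.313380, N=[2·2·2·2]^{1/2}=4.000000
k: max(0,(0)−(0))=0 … min(2+(0),2−(0))=2
  k=0: (−1)^0·4.0000/(4)·0.9496^4·0.3134^0 = +0.813231
  k=1: (−1)^1·4.0000/(1)·0.9496^2·0.3134^2 = -0.354249
  k=2: (−1)^2·4.0000/(4)·0.9496^0·0.3134^4 = +0.009645
d^2_{0,0}(0.6375) = +0.813231 -0.354249 +0.009645 = +0.468626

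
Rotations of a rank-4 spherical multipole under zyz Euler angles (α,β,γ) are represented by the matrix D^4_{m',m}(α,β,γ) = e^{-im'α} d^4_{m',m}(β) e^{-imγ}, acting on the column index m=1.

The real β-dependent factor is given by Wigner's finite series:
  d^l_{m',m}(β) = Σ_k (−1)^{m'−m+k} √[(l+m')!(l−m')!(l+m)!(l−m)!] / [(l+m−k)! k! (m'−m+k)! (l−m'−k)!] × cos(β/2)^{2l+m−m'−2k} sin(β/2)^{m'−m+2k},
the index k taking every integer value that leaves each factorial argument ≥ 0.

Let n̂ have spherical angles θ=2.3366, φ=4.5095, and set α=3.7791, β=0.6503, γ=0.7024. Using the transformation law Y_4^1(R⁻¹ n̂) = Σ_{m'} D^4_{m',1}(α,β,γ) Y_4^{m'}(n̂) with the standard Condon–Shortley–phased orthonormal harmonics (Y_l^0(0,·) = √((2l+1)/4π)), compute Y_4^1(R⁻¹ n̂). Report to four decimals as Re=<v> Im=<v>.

Need the full column D^4_{m',1} for m'=−4..4 at α=3.7791, β=0.6503, γ=0.7024.
cos(β/2)=0.947603, sin(β/2)=0.319451
d^4_{-4,1}: single k=5 term ⇒ +0.021183;  D = -0.005790+0.020377i
d^4_{-3,1}: k∈[4..5] ⇒ +0.111081 -0.007574 = +0.103507;  D = -0.036528-0.096847i
d^4_{-2,1}: k∈[3..5] ⇒ +0.352257 -0.060049 +0.001365 = +0.293572;  D = +0.246744+0.159067i
d^4_{-1,1}: k∈[2..5] ⇒ +0.738867 -0.251909 +0.014314 -0.000108 = +0.501164;  D = -0.500109+0.032499i
d^4_{0,1}: k∈[1..4] ⇒ +0.980175 -0.668360 +0.075957 -0.001439 = +0.386333;  D = +0.294886-0.249591i
d^4_{1,1}: k∈[0..3] ⇒ +0.650146 -1.108301 +0.251909 -0.009543 = -0.215789;  D = +0.049382-0.210063i
d^4_{2,1}: k∈[0..2] ⇒ -0.929876 +0.528385 -0.040033 = -0.441523;  D = +0.174625+0.405523i
d^4_{3,1}: k∈[0..1] ⇒ +0.586458 -0.111081 = +0.475376;  D = +0.410956+0.238952i
d^4_{4,1}: single k=0 term ⇒ -0.186397;  D = +0.185253-0.020617i
Y_4^{m'}(θ=2.3366,φ=4.5095) and Σ D·Y over m':
  (-0.0058+0.0204i)·(+0.0822+0.0867i)  (-0.0365-0.0968i)·(-0.1858+0.2666i)  (+0.2467+0.1591i)·(-0.3774-0.1621i)  (-0.5001+0.0325i)·(+0.0173-0.0840i)  (+0.2949-0.2496i)·(-0.3527+0.0000i)  (+0.0494-0.2101i)·(-0.0173-0.0840i)  (+0.1746+0.4055i)·(-0.3774+0.1621i)  (+0.4110+0.2390i)·(+0.1858+0.2666i)  (+0.1853-0.0206i)·(+0.0822-0.0867i)
Y_4^1(R⁻¹ n̂) = -0.270931+0.050983i

Re=-0.2709 Im=0.0510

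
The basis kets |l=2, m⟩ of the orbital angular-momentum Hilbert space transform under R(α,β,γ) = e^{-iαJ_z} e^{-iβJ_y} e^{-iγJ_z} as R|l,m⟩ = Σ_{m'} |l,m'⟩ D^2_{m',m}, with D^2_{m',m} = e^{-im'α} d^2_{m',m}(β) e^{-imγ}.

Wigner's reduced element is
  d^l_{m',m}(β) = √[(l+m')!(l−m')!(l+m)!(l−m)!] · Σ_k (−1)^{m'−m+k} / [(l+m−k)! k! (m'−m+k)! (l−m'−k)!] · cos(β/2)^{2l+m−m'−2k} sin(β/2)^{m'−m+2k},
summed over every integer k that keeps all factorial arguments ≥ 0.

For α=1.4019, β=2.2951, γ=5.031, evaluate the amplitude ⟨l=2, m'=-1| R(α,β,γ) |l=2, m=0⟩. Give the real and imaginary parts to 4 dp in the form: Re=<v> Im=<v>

Re=-0.1022 Im=-0.5992

Split into d^2_{-1,0}(β=2.2951) × two z-phases.
Half-angle: c=0.410722, s=0.911760. N=√(1·6·2·2)=4.898979
Admissible k: 1..2 (factorial args all ≥0)
  k=1: (−1)^0·4.8990/(2)·0.4107^3·0.9118^1 = +0.154740
  k=2: (−1)^1·4.8990/(2)·0.4107^1·0.9118^3 = -0.762546
d^2_{-1,0}(2.2951) = +0.154740 -0.762546 = -0.607807
D = (+0.168094+0.985771i)·(-0.607807)·(+1.000000+0.000000i) = -0.102169-0.599158i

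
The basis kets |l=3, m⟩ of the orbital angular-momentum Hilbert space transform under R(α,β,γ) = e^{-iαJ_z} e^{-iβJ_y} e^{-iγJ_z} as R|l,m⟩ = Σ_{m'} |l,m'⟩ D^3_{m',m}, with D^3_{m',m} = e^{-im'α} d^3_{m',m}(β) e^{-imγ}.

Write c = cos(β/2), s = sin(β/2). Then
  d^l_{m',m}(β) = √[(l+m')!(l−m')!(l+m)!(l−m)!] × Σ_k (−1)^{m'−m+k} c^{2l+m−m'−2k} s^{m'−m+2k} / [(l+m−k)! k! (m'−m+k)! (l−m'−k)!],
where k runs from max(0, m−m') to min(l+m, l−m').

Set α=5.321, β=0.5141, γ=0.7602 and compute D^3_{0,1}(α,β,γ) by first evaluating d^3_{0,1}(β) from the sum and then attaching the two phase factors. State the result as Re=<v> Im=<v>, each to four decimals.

First d^3_{0,1}(β=0.5141), then the phase factors e^{-i(0)α} and e^{-i(1)γ}:
c=cos(0.5141/2)=0.967144, s=sin(0.5141/2)=0.254229; N=√[6·6·24·2]=41.569219
k: max(0,(1)−(0))=1 … min(3+(1),3−(0))=3
  k=1: (−1)^0·41.5692/(12)·0.9671^5·0.2542^1 = +0.745197
  k=2: (−1)^1·41.5692/(4)·0.9671^3·0.2542^3 = -0.154475
  k=3: (−1)^2·41.5692/(12)·0.9671^1·0.2542^5 = +0.003558
d^3_{0,1}(0.5141) = +0.745197 -0.154475 +0.003558 = +0.594280
Attach z-rotation phases: D = e^{-i(0)(5.321)}·(+0.594280)·e^{-i(1)(0.7602)} = +0.430673-0.409498i

Re=0.4307 Im=-0.4095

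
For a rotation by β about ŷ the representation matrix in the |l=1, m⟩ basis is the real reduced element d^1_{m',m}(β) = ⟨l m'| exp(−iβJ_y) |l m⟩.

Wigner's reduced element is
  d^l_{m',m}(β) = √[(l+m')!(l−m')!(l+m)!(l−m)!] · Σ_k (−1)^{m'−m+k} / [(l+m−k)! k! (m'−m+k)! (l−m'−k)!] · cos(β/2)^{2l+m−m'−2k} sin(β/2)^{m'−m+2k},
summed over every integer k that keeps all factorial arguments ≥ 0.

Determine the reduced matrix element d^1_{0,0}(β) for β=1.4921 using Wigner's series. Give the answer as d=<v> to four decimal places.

d=0.0786

d^1_{0,0}(β=1.4921) via Wigner's sum:
Half-angle: c=0.734376, s=0.678743. N=√(1·1·1·1)=1.000000
The bounds max(0,m−m')=0 and min(l+m,l−m')=1 give 2 terms
  k=0: (−1)^0·1.0000/(1)·0.7344^2·0.6787^0 = +0.539308
  k=1: (−1)^1·1.0000/(1)·0.7344^0·0.6787^2 = -0.460692
d^1_{0,0}(1.4921) = +0.539308 -0.460692 = +0.078615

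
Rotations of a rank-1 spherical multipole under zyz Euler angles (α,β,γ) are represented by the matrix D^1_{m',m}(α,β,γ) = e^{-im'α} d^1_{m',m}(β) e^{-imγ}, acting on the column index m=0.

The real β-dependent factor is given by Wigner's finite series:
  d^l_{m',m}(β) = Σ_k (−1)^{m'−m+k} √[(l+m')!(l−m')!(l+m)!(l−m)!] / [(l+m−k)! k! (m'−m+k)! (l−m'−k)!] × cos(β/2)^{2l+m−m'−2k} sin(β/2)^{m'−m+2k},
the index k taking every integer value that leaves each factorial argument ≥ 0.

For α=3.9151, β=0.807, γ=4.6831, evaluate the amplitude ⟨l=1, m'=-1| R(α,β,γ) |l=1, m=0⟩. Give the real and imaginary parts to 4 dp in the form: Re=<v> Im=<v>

First d^1_{-1,0}(β=0.807), then the phase factors e^{-i(-1)α} and e^{-i(0)γ}:
Half-angle: c=0.919692, s=0.392640. N=√(1·2·1·1)=1.414214
The bounds max(0,m−m')=1 and min(l+m,l−m')=1 give 1 term
  k=1: (−1)^0·1.4142/(1)·0.9197^1·0.3926^1 = +0.510683
d^1_{-1,0}(0.807) = +0.510683
Attach z-rotation phases: D = e^{-i(-1)(3.9151)}·(+0.510683)·e^{-i(0)(4.6831)} = -0.365376-0.356788i

Re=-0.3654 Im=-0.3568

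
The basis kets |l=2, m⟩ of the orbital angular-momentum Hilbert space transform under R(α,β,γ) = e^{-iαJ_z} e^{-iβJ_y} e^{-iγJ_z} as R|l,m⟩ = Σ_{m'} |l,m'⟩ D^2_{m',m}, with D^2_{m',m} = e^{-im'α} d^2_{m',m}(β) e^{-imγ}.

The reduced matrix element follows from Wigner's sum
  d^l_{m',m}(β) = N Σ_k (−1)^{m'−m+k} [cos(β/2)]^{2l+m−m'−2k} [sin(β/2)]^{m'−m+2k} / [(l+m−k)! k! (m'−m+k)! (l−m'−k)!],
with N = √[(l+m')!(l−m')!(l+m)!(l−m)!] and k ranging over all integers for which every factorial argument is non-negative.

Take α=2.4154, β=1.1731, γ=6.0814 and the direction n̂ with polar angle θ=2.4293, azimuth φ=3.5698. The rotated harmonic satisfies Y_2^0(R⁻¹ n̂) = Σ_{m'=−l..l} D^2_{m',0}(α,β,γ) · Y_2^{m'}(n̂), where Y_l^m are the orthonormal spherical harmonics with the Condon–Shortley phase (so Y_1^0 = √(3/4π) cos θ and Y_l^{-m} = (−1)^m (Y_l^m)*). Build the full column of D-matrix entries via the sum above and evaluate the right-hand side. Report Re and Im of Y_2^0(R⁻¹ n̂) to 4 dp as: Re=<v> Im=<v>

Re=-0.3131 Im=0.0000

Need the full column D^2_{m',0} for m'=−2..2 at α=2.4154, β=1.1731, γ=6.0814.
cos(β/2)=0.832855, sin(β/2)=0.553491
d^2_{-2,0}: single k=2 term ⇒ +0.520518;  D = +0.061491-0.516873i
d^2_{-1,0}: k∈[1..2] ⇒ +0.783240 -0.345921 = +0.437319;  D = -0.326987+0.290392i
d^2_{0,0}: k∈[0..2] ⇒ +0.481147 -0.850002 +0.093852 = -0.275003;  D = -0.275003+0.000000i
d^2_{1,0}: k∈[0..1] ⇒ -0.783240 +0.345921 = -0.437319;  D = +0.326987+0.290392i
d^2_{2,0}: single k=0 term ⇒ +0.520518;  D = +0.061491+0.516873i
Y_2^{m'}(θ=2.4293,φ=3.5698) and Σ D·Y over m':
  (+0.0615-0.5169i)·(+0.1081-0.1247i)  (-0.3270+0.2904i)·(+0.3476-0.1587i)  (-0.2750+0.0000i)·(+0.2266+0.0000i)  (+0.3270+0.2904i)·(-0.3476-0.1587i)  (+0.0615+0.5169i)·(+0.1081+0.1247i)
Y_2^0(R⁻¹ n̂) = -0.313081+0.000000i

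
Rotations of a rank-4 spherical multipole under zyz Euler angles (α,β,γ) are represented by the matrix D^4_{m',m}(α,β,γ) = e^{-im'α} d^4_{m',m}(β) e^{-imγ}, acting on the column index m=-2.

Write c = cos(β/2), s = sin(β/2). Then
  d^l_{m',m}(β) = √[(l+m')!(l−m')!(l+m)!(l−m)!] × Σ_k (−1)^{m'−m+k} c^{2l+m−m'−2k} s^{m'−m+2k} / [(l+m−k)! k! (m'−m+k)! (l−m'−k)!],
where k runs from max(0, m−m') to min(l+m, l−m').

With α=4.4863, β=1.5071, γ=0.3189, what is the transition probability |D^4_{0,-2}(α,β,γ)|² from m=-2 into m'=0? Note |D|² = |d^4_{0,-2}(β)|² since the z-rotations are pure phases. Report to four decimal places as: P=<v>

D^4_{0,-2}(4.4863,1.5071,0.3189) = e^{-i·0·4.4863}·d^4_{0,-2}(1.5071)·e^{-i·-2·0.3189}. Compute d first:
c=cos(1.5071/2)=0.729264, s=sin(1.5071/2)=0.684232; N=√[24·24·2·720]=910.735966
k: max(0,(-2)−(0))=0 … min(4+(-2),4−(0))=2
  k=0: (−1)^2·910.7360/(96)·0.7293^6·0.6842^2 = +0.668095
  k=1: (−1)^3·910.7360/(36)·0.7293^4·0.6842^4 = -1.568352
  k=2: (−1)^4·910.7360/(96)·0.7293^2·0.6842^6 = +0.517740
d^4_{0,-2}(1.5071) = +0.668095 -1.568352 +0.517740 = -0.382517
|D^4_{0,-2}|² = |d^4_{0,-2}(β)|² = (-0.382517)² = 0.146320 (the z-rotation phases have unit modulus)

P=0.1463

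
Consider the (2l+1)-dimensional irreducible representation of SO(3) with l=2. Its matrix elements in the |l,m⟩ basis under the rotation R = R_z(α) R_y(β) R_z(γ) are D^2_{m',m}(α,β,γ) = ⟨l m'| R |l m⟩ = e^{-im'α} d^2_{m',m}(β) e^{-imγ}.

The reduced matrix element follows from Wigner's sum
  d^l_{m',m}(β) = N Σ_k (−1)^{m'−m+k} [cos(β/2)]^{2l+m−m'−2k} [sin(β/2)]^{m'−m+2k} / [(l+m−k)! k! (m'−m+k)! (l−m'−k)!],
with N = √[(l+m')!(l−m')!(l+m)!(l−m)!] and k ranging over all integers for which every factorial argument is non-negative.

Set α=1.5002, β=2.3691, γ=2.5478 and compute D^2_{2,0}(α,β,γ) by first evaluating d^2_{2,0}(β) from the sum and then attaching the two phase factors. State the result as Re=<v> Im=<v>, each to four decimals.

Re=-0.2953 Im=-0.0420

Split into d^2_{2,0}(β=2.3691) × two z-phases.
c=cos(2.3691/2)=0.376714, s=sin(2.3691/2)=0.926330; N=√[24·1·2·2]=9.797959
Admissible k: 0..0 (factorial args all ≥0)
  k=0: (−1)^2·9.7980/(4)·0.3767^2·0.9263^2 = +0.298284
d^2_{2,0}(2.3691) = +0.298284
Attach z-rotation phases: D = e^{-i(2)(1.5002)}·(+0.298284)·e^{-i(0)(2.5478)} = -0.295316-0.041976i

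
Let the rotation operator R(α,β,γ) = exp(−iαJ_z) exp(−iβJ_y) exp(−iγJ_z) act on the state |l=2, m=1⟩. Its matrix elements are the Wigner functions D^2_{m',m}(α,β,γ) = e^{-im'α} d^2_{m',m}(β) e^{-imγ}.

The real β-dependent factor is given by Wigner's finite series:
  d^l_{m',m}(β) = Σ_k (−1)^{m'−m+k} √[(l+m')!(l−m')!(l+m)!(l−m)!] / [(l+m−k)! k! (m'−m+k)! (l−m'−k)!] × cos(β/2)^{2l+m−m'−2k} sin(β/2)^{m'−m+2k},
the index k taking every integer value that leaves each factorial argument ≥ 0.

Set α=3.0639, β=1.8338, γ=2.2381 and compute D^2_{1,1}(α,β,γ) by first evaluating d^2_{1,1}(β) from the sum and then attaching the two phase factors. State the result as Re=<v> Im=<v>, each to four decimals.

Re=-0.3127 Im=-0.4674

First d^2_{1,1}(β=1.8338), then the phase factors e^{-i(1)α} and e^{-i(1)γ}:
Half-angle: c=0.608284, s=0.793720. N=√(6·1·6·1)=6.000000
k: max(0,(1)−(1))=0 … min(2+(1),2−(1))=1
  k=0: (−1)^0·6.0000/(6)·0.6083^4·0.7937^0 = +0.136907
  k=1: (−1)^1·6.0000/(2)·0.6083^2·0.7937^2 = -0.699307
d^2_{1,1}(1.8338) = +0.136907 -0.699307 = -0.562400
Attach z-rotation phases: D = e^{-i(1)(3.0639)}·(-0.562400)·e^{-i(1)(2.2381)} = -0.312716-0.467443i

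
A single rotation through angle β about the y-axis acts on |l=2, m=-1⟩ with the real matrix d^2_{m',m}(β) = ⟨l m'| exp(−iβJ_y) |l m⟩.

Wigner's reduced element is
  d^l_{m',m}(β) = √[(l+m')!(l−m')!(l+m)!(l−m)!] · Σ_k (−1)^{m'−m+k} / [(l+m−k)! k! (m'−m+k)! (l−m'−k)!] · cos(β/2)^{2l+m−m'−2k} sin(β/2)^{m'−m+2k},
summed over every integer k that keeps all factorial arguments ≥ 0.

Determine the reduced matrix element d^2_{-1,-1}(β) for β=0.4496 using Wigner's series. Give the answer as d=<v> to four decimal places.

d=0.7614

d^2_{-1,-1}(β=0.4496) via Wigner's sum:
Half-angle: c=0.974839, s=0.222911. N=√(1·6·1·6)=6.000000
k∈{0,1} keeps every argument non-negative
  k=0: (−1)^0·6.0000/(6)·0.9748^4·0.2229^0 = +0.903090
  k=1: (−1)^1·6.0000/(2)·0.9748^2·0.2229^2 = -0.141661
d^2_{-1,-1}(0.4496) = +0.903090 -0.141661 = +0.761429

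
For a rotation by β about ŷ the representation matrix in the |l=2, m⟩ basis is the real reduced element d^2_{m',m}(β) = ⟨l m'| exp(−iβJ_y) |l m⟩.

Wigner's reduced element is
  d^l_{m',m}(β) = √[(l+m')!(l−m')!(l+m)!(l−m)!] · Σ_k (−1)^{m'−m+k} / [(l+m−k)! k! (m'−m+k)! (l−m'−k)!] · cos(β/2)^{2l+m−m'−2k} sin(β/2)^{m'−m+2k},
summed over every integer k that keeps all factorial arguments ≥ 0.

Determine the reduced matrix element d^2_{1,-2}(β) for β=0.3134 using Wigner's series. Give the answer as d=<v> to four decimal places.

d=-0.0075

d^2_{1,-2}(β=0.3134) via Wigner's sum:
Half-angle: c=0.987748, s=0.156059. N=√(6·1·1·24)=12.000000
Admissible k: 0..0 (factorial args all ≥0)
  k=0: (−1)^3·12.0000/(6)·0.9877^1·0.1561^3 = -0.007508
d^2_{1,-2}(0.3134) = -0.007508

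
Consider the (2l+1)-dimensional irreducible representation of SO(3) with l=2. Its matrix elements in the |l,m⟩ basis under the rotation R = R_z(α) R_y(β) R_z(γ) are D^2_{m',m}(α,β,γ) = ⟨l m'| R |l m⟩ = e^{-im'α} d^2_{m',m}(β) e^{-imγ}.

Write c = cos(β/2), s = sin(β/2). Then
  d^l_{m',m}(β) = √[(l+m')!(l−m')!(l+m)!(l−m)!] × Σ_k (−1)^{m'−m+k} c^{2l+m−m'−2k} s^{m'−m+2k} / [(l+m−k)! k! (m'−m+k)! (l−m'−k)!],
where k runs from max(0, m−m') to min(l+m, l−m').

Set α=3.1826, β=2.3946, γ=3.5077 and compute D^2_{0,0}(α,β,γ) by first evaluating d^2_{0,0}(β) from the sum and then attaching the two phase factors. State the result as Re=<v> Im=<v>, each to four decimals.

Re=0.3076 Im=0.0000

First d^2_{0,0}(β=2.3946), then the phase factors e^{-i(0)α} and e^{-i(0)γ}:
With c≡cos(β/2)=0.364873 and s≡sin(β/2)=0.931057, N=[2·2·2·2]^{1/2}=4.000000
k∈{0,1,2} keeps every argument non-negative
  k=0: (−1)^0·4.0000/(4)·0.3649^4·0.9311^0 = +0.017724
  k=1: (−1)^1·4.0000/(1)·0.3649^2·0.9311^2 = -0.461632
  k=2: (−1)^2·4.0000/(4)·0.3649^0·0.9311^4 = +0.751460
d^2_{0,0}(2.3946) = +0.017724 -0.461632 +0.751460 = +0.307552
Phases: e^{-i·(0)·3.1826}=+1.000000+0.000000i, e^{-i·(0)·3.5077}=+1.000000+0.000000i ⇒ D=+0.307552+0.000000i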